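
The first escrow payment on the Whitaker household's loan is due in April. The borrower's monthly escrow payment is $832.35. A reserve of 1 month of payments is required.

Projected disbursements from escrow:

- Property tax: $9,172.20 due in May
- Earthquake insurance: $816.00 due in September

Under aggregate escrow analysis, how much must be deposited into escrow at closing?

$8,339.85

Cushion = 1 × $832.35 = $832.35
Trial balance (start $0, +$832.35 each month, − disbursements):
  Apr: +$832.35 → $832.35
  May: +$832.35 − $9,172.20 → -$7,507.50
  Jun: +$832.35 → -$6,675.15
  Jul: +$832.35 → -$5,842.80
  Aug: +$832.35 → -$5,010.45
  Sep: +$832.35 − $816.00 → -$4,994.10
  Oct: +$832.35 → -$4,161.75
  Nov: +$832.35 → -$3,329.40
  Dec: +$832.35 → -$2,497.05
  Jan: +$832.35 → -$1,664.70
  Feb: +$832.35 → -$832.35
  Mar: +$832.35 → $0.00
Lowest trial balance = -$7,507.50 (May)
Initial deposit = cushion − low point = $832.35 − (-$7,507.50) = $8,339.85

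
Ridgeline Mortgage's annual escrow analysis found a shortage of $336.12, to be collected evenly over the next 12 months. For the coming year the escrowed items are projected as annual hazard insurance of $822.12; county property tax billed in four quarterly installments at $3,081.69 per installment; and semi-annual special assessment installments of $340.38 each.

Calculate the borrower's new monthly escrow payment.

Hazard insurance = $822.12/yr
County property tax = $3,081.69 × 4 = $12,326.76/yr
Special assessment = $340.38 × 2 = $680.76/yr
Yearly total = $13,829.64
Monthly = $13,829.64 / 12 = $1,152.47
Shortage spread = $336.12 ÷ 12 = $28.01/mo
New monthly escrow = $1,152.47 + $28.01 = $1,180.48

$1,180.48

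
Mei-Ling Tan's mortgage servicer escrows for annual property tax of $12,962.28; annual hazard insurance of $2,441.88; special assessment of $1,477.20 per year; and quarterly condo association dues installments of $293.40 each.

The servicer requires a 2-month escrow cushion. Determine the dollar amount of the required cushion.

Property tax — $12,962.28 annually
Hazard insurance — $2,441.88 annually
Special assessment — $1,477.20 annually
Condo association dues — $293.40 × 4 = $1,173.60 annually
Total annual escrow = $12,962.28 + $2,441.88 + $1,477.20 + $1,173.60 = $18,054.96
Monthly = $18,054.96 ÷ 12 = $1,504.58
Reserve = 2 × $1,504.58 = $3,009.16

$3,009.16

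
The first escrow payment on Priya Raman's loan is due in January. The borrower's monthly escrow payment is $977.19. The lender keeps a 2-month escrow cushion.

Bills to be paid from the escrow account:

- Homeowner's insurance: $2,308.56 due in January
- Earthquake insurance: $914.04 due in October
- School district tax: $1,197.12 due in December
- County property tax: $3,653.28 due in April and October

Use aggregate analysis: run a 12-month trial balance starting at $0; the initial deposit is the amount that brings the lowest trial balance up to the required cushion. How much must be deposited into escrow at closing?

$4,007.46

Cushion = 2 × $977.19 = $1,954.38
Trial balance (start $0, +$977.19 each month, − disbursements):
  Jan: +$977.19 − $2,308.56 → -$1,331.37
  Feb: +$977.19 → -$354.18
  Mar: +$977.19 → $623.01
  Apr: +$977.19 − $3,653.28 → -$2,053.08
  May: +$977.19 → -$1,075.89
  Jun: +$977.19 → -$98.70
  Jul: +$977.19 → $878.49
  Aug: +$977.19 → $1,855.68
  Sep: +$977.19 → $2,832.87
  Oct: +$977.19 − $4,567.32 → -$757.26
  Nov: +$977.19 → $219.93
  Dec: +$977.19 − $1,197.12 → $0.00
Lowest trial balance = -$2,053.08 (Apr)
Initial deposit = cushion − low point = $1,954.38 − (-$2,053.08) = $4,007.46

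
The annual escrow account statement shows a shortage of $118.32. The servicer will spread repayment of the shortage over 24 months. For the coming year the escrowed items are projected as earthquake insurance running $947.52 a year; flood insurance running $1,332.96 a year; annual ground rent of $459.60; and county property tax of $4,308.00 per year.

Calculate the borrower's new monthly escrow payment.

$592.27

Earthquake insurance = $947.52 per year
Flood insurance = $1,332.96 per year
Ground rent = $459.60 per year
County property tax = $4,308.00 per year
Yearly total = $947.52 + $1,332.96 + $459.60 + $4,308.00 = $7,048.08
Monthly = $7,048.08 / 12 = $587.34
Shortage per month = $118.32 ÷ 24 = $4.93
Adjusted monthly = $587.34 + $4.93 = $592.27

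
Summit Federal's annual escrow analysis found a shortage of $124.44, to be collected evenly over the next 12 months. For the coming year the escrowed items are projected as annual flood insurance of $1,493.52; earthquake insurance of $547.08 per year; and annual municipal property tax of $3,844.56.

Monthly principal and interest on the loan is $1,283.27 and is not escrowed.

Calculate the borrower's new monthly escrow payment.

Flood insurance: $1,493.52/yr
Earthquake insurance: $547.08/yr
Municipal property tax: $3,844.56/yr
Combined annual = $1,493.52 + $547.08 + $3,844.56 = $5,885.16
Per month = $5,885.16 ÷ 12 = $490.43
Monthly shortage recovery: $124.44 ÷ 12 = $10.37
New monthly escrow = $490.43 + $10.37 = $500.80

$500.80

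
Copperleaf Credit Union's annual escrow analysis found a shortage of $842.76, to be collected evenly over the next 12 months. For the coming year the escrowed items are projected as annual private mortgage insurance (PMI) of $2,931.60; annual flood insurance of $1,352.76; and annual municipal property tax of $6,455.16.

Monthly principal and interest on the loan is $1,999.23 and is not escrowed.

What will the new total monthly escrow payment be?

$965.19

Private mortgage insurance (PMI) — $2,931.60/yr
Flood insurance — $1,352.76/yr
Municipal property tax — $6,455.16/yr
Combined annual = $2,931.60 + $1,352.76 + $6,455.16 = $10,739.52
Monthly = $10,739.52 ÷ 12 = $894.96
Monthly shortage recovery: $842.76 ÷ 12 = $70.23
Adjusted monthly = $894.96 + $70.23 = $965.19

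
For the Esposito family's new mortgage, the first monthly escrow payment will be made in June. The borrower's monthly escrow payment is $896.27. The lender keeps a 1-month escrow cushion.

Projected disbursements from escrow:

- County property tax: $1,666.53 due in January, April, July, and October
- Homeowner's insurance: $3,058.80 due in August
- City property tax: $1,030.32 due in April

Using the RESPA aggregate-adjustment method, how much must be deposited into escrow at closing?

Cushion = 1 × $896.27 = $896.27
Trial balance (start $0, +$896.27 each month, − disbursements):
  Jun: +$896.27 → $896.27
  Jul: +$896.27 − $1,666.53 → $126.01
  Aug: +$896.27 − $3,058.80 → -$2,036.52
  Sep: +$896.27 → -$1,140.25
  Oct: +$896.27 − $1,666.53 → -$1,910.51
  Nov: +$896.27 → -$1,014.24
  Dec: +$896.27 → -$117.97
  Jan: +$896.27 − $1,666.53 → -$888.23
  Feb: +$896.27 → $8.04
  Mar: +$896.27 → $904.31
  Apr: +$896.27 − $2,696.85 → -$896.27
  May: +$896.27 → $0.00
Lowest trial balance = -$2,036.52 (Aug)
Initial deposit = cushion − low point = $896.27 − (-$2,036.52) = $2,932.79

$2,932.79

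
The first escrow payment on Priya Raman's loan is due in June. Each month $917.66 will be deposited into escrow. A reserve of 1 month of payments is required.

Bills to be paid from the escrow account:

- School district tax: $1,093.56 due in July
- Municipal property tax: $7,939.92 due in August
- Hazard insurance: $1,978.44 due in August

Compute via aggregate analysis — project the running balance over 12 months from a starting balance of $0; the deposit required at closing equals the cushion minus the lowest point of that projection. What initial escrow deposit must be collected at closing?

$9,176.60

Cushion = 1 × $917.66 = $917.66
Trial balance (start $0, +$917.66 each month, − disbursements):
  Jun: +$917.66 → $917.66
  Jul: +$917.66 − $1,093.56 → $741.76
  Aug: +$917.66 − $9,918.36 → -$8,258.94
  Sep: +$917.66 → -$7,341.28
  Oct: +$917.66 → -$6,423.62
  Nov: +$917.66 → -$5,505.96
  Dec: +$917.66 → -$4,588.30
  Jan: +$917.66 → -$3,670.64
  Feb: +$917.66 → -$2,752.98
  Mar: +$917.66 → -$1,835.32
  Apr: +$917.66 → -$917.66
  May: +$917.66 → $0.00
Lowest trial balance = -$8,258.94 (Aug)
Initial deposit = cushion − low point = $917.66 − (-$8,258.94) = $9,176.60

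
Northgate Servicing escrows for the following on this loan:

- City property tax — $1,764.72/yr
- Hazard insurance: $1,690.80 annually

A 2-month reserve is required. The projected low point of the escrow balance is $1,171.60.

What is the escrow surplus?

$595.68

City property tax: $1,764.72
Hazard insurance: $1,690.80
Total per year = $3,455.52
Monthly escrow = $3,455.52 ÷ 12 = $287.96
Cushion = 2 × $287.96 = $575.92
Excess over cushion: $1,171.60 − $575.92 = $595.68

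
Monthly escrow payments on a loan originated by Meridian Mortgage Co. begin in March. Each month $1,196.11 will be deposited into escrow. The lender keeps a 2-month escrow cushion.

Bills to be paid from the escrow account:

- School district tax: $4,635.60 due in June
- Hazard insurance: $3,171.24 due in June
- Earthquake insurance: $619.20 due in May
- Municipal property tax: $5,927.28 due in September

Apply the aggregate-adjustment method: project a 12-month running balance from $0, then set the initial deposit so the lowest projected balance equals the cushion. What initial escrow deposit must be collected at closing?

Cushion = 2 × $1,196.11 = $2,392.22
Trial balance (start $0, +$1,196.11 each month, − disbursements):
  Mar: +$1,196.11 → $1,196.11
  Apr: +$1,196.11 → $2,392.22
  May: +$1,196.11 − $619.20 → $2,969.13
  Jun: +$1,196.11 − $7,806.84 → -$3,641.60
  Jul: +$1,196.11 → -$2,445.49
  Aug: +$1,196.11 → -$1,249.38
  Sep: +$1,196.11 − $5,927.28 → -$5,980.55
  Oct: +$1,196.11 → -$4,784.44
  Nov: +$1,196.11 → -$3,588.33
  Dec: +$1,196.11 → -$2,392.22
  Jan: +$1,196.11 → -$1,196.11
  Feb: +$1,196.11 → $0.00
Lowest trial balance = -$5,980.55 (Sep)
Initial deposit = cushion − low point = $2,392.22 − (-$5,980.55) = $8,372.77

$8,372.77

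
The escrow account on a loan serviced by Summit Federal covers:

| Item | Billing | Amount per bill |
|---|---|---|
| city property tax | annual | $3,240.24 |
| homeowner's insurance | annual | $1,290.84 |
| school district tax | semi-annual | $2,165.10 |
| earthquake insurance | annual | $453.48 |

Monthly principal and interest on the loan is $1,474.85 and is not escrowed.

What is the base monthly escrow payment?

City property tax: $3,240.24 annually
Homeowner's insurance: $1,290.84 annually
School district tax: $2,165.10 × 2 = $4,330.20 annually
Earthquake insurance: $453.48 annually
Total annual escrow = $9,314.76
Monthly = $9,314.76 / 12 = $776.23

$776.23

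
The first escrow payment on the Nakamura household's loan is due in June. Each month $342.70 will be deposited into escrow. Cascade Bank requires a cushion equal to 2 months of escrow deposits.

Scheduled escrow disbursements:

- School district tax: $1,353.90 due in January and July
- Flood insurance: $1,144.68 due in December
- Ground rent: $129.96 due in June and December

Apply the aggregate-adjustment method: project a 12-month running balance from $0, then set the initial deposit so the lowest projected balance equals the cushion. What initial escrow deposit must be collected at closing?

$2,056.20

Cushion = 2 × $342.70 = $685.40
Trial balance (start $0, +$342.70 each month, − disbursements):
  Jun: +$342.70 − $129.96 → $212.74
  Jul: +$342.70 − $1,353.90 → -$798.46
  Aug: +$342.70 → -$455.76
  Sep: +$342.70 → -$113.06
  Oct: +$342.70 → $229.64
  Nov: +$342.70 → $572.34
  Dec: +$342.70 − $1,274.64 → -$359.60
  Jan: +$342.70 − $1,353.90 → -$1,370.80
  Feb: +$342.70 → -$1,028.10
  Mar: +$342.70 → -$685.40
  Apr: +$342.70 → -$342.70
  May: +$342.70 → $0.00
Lowest trial balance = -$1,370.80 (Jan)
Initial deposit = cushion − low point = $685.40 − (-$1,370.80) = $2,056.20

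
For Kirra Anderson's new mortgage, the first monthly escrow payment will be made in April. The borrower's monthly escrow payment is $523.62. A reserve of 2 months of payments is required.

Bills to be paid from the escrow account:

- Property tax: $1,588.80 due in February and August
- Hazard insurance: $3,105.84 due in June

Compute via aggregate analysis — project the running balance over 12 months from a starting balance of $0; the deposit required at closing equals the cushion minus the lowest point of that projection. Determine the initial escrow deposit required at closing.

$3,123.78

Cushion = 2 × $523.62 = $1,047.24
Trial balance (start $0, +$523.62 each month, − disbursements):
  Apr: +$523.62 → $523.62
  May: +$523.62 → $1,047.24
  Jun: +$523.62 − $3,105.84 → -$1,534.98
  Jul: +$523.62 → -$1,011.36
  Aug: +$523.62 − $1,588.80 → -$2,076.54
  Sep: +$523.62 → -$1,552.92
  Oct: +$523.62 → -$1,029.30
  Nov: +$523.62 → -$505.68
  Dec: +$523.62 → $17.94
  Jan: +$523.62 → $541.56
  Feb: +$523.62 − $1,588.80 → -$523.62
  Mar: +$523.62 → $0.00
Lowest trial balance = -$2,076.54 (Aug)
Initial deposit = cushion − low point = $1,047.24 − (-$2,076.54) = $3,123.78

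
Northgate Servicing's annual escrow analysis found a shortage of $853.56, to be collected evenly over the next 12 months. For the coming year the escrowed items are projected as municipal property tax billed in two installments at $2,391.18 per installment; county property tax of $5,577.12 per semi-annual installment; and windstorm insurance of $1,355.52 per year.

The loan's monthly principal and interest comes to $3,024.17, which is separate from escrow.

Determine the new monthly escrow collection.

$1,512.14

Municipal property tax — $2,391.18 × 2 = $4,782.36
County property tax — $5,577.12 × 2 = $11,154.24
Windstorm insurance — $1,355.52
Yearly total = $4,782.36 + $11,154.24 + $1,355.52 = $17,292.12
Monthly = $17,292.12 ÷ 12 = $1,441.01
Shortage spread = $853.56 / 12 = $71.13/mo
New monthly escrow = $1,441.01 + $71.13 = $1,512.14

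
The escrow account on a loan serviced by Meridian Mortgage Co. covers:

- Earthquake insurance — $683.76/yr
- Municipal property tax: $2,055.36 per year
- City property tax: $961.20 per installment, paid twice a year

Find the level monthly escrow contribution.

$388.46

Earthquake insurance = $683.76 per year
Municipal property tax = $2,055.36 per year
City property tax = $961.20 × 2 = $1,922.40 per year
Total per year = $4,661.52
Monthly escrow = $4,661.52 / 12 = $388.46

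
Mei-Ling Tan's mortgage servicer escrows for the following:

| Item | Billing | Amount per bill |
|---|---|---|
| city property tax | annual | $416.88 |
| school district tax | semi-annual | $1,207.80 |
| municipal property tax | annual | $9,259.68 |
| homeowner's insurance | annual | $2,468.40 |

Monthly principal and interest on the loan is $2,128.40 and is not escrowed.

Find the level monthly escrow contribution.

$1,213.38

City property tax — $416.88
School district tax — $1,207.80 × 2 = $2,415.60
Municipal property tax — $9,259.68
Homeowner's insurance — $2,468.40
Yearly total = $14,560.56
Per month = $14,560.56 / 12 = $1,213.38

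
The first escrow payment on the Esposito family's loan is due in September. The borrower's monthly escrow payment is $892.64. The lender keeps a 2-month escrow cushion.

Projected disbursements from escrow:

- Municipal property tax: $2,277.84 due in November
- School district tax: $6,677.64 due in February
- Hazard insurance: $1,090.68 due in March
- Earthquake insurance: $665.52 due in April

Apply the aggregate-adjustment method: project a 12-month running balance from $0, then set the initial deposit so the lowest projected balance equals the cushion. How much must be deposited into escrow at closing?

$5,582.96

Cushion = 2 × $892.64 = $1,785.28
Trial balance (start $0, +$892.64 each month, − disbursements):
  Sep: +$892.64 → $892.64
  Oct: +$892.64 → $1,785.28
  Nov: +$892.64 − $2,277.84 → $400.08
  Dec: +$892.64 → $1,292.72
  Jan: +$892.64 → $2,185.36
  Feb: +$892.64 − $6,677.64 → -$3,599.64
  Mar: +$892.64 − $1,090.68 → -$3,797.68
  Apr: +$892.64 − $665.52 → -$3,570.56
  May: +$892.64 → -$2,677.92
  Jun: +$892.64 → -$1,785.28
  Jul: +$892.64 → -$892.64
  Aug: +$892.64 → $0.00
Lowest trial balance = -$3,797.68 (Mar)
Initial deposit = cushion − low point = $1,785.28 − (-$3,797.68) = $5,582.96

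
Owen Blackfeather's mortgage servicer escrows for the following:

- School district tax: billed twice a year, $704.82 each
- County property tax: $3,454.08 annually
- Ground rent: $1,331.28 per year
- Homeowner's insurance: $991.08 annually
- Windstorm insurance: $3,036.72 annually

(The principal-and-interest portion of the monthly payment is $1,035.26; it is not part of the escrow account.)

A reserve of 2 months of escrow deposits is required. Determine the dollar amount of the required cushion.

School district tax: $704.82 × 2 = $1,409.64 per year
County property tax: $3,454.08 per year
Ground rent: $1,331.28 per year
Homeowner's insurance: $991.08 per year
Windstorm insurance: $3,036.72 per year
Combined annual = $1,409.64 + $3,454.08 + $1,331.28 + $991.08 + $3,036.72 = $10,222.80
Monthly = $10,222.80 ÷ 12 = $851.90
Cushion = 2 × $851.90 = $1,703.80

$1,703.80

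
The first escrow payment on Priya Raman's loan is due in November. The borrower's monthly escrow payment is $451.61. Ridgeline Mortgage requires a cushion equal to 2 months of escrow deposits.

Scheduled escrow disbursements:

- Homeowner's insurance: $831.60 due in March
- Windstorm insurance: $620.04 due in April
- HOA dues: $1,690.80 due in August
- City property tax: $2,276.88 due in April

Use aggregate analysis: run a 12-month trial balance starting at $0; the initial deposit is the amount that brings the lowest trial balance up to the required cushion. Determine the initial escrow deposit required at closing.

$1,922.08

Cushion = 2 × $451.61 = $903.22
Trial balance (start $0, +$451.61 each month, − disbursements):
  Nov: +$451.61 → $451.61
  Dec: +$451.61 → $903.22
  Jan: +$451.61 → $1,354.83
  Feb: +$451.61 → $1,806.44
  Mar: +$451.61 − $831.60 → $1,426.45
  Apr: +$451.61 − $2,896.92 → -$1,018.86
  May: +$451.61 → -$567.25
  Jun: +$451.61 → -$115.64
  Jul: +$451.61 → $335.97
  Aug: +$451.61 − $1,690.80 → -$903.22
  Sep: +$451.61 → -$451.61
  Oct: +$451.61 → $0.00
Lowest trial balance = -$1,018.86 (Apr)
Initial deposit = cushion − low point = $903.22 − (-$1,018.86) = $1,922.08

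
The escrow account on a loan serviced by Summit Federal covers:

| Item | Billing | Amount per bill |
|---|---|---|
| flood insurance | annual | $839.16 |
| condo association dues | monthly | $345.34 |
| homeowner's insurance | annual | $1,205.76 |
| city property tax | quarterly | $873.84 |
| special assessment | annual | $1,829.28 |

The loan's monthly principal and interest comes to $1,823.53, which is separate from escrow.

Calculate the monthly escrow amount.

$959.47

Flood insurance = $839.16
Condo association dues = $345.34 × 12 = $4,144.08
Homeowner's insurance = $1,205.76
City property tax = $873.84 × 4 = $3,495.36
Special assessment = $1,829.28
Annual escrow total = $839.16 + $4,144.08 + $1,205.76 + $3,495.36 + $1,829.28 = $11,513.64
Base monthly escrow = $11,513.64 ÷ 12 = $959.47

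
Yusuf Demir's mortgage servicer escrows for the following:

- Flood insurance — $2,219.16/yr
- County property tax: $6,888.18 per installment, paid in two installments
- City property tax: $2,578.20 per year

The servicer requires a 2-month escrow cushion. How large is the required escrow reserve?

Flood insurance — $2,219.16 annually
County property tax — $6,888.18 × 2 = $13,776.36 annually
City property tax — $2,578.20 annually
Total annual escrow = $2,219.16 + $13,776.36 + $2,578.20 = $18,573.72
Per month = $18,573.72 / 12 = $1,547.81
Cushion = 2 × $1,547.81 = $3,095.62

$3,095.62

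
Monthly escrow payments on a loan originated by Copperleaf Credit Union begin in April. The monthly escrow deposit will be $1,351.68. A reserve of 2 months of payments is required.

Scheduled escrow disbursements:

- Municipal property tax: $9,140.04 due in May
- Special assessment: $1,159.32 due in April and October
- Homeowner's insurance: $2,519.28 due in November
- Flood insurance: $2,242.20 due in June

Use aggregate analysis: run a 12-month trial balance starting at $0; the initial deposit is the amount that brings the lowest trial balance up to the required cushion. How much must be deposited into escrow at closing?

$11,189.88

Cushion = 2 × $1,351.68 = $2,703.36
Trial balance (start $0, +$1,351.68 each month, − disbursements):
  Apr: +$1,351.68 − $1,159.32 → $192.36
  May: +$1,351.68 − $9,140.04 → -$7,596.00
  Jun: +$1,351.68 − $2,242.20 → -$8,486.52
  Jul: +$1,351.68 → -$7,134.84
  Aug: +$1,351.68 → -$5,783.16
  Sep: +$1,351.68 → -$4,431.48
  Oct: +$1,351.68 − $1,159.32 → -$4,239.12
  Nov: +$1,351.68 − $2,519.28 → -$5,406.72
  Dec: +$1,351.68 → -$4,055.04
  Jan: +$1,351.68 → -$2,703.36
  Feb: +$1,351.68 → -$1,351.68
  Mar: +$1,351.68 → $0.00
Lowest trial balance = -$8,486.52 (Jun)
Initial deposit = cushion − low point = $2,703.36 − (-$8,486.52) = $11,189.88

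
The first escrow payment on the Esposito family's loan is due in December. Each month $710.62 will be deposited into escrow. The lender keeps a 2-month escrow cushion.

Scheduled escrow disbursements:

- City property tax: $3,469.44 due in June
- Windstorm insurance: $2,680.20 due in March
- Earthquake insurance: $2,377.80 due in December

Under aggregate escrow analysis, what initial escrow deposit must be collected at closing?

Cushion = 2 × $710.62 = $1,421.24
Trial balance (start $0, +$710.62 each month, − disbursements):
  Dec: +$710.62 − $2,377.80 → -$1,667.18
  Jan: +$710.62 → -$956.56
  Feb: +$710.62 → -$245.94
  Mar: +$710.62 − $2,680.20 → -$2,215.52
  Apr: +$710.62 → -$1,504.90
  May: +$710.62 → -$794.28
  Jun: +$710.62 − $3,469.44 → -$3,553.10
  Jul: +$710.62 → -$2,842.48
  Aug: +$710.62 → -$2,131.86
  Sep: +$710.62 → -$1,421.24
  Oct: +$710.62 → -$710.62
  Nov: +$710.62 → $0.00
Lowest trial balance = -$3,553.10 (Jun)
Initial deposit = cushion − low point = $1,421.24 − (-$3,553.10) = $4,974.34

$4,974.34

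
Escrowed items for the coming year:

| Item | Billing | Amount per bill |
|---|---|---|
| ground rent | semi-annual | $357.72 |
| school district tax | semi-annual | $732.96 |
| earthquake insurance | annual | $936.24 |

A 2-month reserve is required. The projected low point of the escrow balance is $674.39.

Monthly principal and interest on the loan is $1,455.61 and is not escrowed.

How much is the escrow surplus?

$154.79

Ground rent — $357.72 × 2 = $715.44
School district tax — $732.96 × 2 = $1,465.92
Earthquake insurance — $936.24
Annual escrow total = $715.44 + $1,465.92 + $936.24 = $3,117.60
Monthly escrow = $3,117.60 ÷ 12 = $259.80
Cushion = 2 × $259.80 = $519.60
Excess over cushion: $674.39 − $519.60 = $154.79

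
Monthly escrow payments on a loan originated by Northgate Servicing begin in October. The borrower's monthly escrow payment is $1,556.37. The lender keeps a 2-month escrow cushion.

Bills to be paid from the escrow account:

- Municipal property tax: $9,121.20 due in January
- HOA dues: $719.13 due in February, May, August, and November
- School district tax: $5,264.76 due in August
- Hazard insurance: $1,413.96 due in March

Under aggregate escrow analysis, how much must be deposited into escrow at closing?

Cushion = 2 × $1,556.37 = $3,112.74
Trial balance (start $0, +$1,556.37 each month, − disbursements):
  Oct: +$1,556.37 → $1,556.37
  Nov: +$1,556.37 − $719.13 → $2,393.61
  Dec: +$1,556.37 → $3,949.98
  Jan: +$1,556.37 − $9,121.20 → -$3,614.85
  Feb: +$1,556.37 − $719.13 → -$2,777.61
  Mar: +$1,556.37 − $1,413.96 → -$2,635.20
  Apr: +$1,556.37 → -$1,078.83
  May: +$1,556.37 − $719.13 → -$241.59
  Jun: +$1,556.37 → $1,314.78
  Jul: +$1,556.37 → $2,871.15
  Aug: +$1,556.37 − $5,983.89 → -$1,556.37
  Sep: +$1,556.37 → $0.00
Lowest trial balance = -$3,614.85 (Jan)
Initial deposit = cushion − low point = $3,112.74 − (-$3,614.85) = $6,727.59

$6,727.59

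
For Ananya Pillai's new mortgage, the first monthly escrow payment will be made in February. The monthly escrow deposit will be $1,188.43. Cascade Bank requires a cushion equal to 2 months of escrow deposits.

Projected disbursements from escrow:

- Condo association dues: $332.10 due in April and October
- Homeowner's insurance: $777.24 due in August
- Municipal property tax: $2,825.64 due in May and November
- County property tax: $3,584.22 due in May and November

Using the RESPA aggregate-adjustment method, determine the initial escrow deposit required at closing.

$4,753.72

Cushion = 2 × $1,188.43 = $2,376.86
Trial balance (start $0, +$1,188.43 each month, − disbursements):
  Feb: +$1,188.43 → $1,188.43
  Mar: +$1,188.43 → $2,376.86
  Apr: +$1,188.43 − $332.10 → $3,233.19
  May: +$1,188.43 − $6,409.86 → -$1,988.24
  Jun: +$1,188.43 → -$799.81
  Jul: +$1,188.43 → $388.62
  Aug: +$1,188.43 − $777.24 → $799.81
  Sep: +$1,188.43 → $1,988.24
  Oct: +$1,188.43 − $332.10 → $2,844.57
  Nov: +$1,188.43 − $6,409.86 → -$2,376.86
  Dec: +$1,188.43 → -$1,188.43
  Jan: +$1,188.43 → $0.00
Lowest trial balance = -$2,376.86 (Nov)
Initial deposit = cushion − low point = $2,376.86 − (-$2,376.86) = $4,753.72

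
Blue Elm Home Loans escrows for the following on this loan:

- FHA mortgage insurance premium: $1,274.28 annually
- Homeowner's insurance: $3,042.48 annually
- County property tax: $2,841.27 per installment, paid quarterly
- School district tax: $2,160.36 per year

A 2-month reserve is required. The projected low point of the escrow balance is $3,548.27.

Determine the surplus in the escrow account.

FHA mortgage insurance premium: $1,274.28
Homeowner's insurance: $3,042.48
County property tax: $2,841.27 × 4 = $11,365.08
School district tax: $2,160.36
Combined annual = $17,842.20
Monthly = $17,842.20 / 12 = $1,486.85
Required cushion = 2 × $1,486.85 = $2,973.70
Excess over cushion: $3,548.27 − $2,973.70 = $574.57

$574.57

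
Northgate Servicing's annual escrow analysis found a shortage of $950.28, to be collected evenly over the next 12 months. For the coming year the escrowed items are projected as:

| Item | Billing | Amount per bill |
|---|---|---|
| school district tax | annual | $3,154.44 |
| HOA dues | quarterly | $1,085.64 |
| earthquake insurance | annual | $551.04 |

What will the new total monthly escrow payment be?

School district tax = $3,154.44 per year
HOA dues = $1,085.64 × 4 = $4,342.56 per year
Earthquake insurance = $551.04 per year
Total per year = $3,154.44 + $4,342.56 + $551.04 = $8,048.04
Monthly = $8,048.04 / 12 = $670.67
Monthly shortage recovery: $950.28 / 12 = $79.19
New monthly escrow = $670.67 + $79.19 = $749.86

$749.86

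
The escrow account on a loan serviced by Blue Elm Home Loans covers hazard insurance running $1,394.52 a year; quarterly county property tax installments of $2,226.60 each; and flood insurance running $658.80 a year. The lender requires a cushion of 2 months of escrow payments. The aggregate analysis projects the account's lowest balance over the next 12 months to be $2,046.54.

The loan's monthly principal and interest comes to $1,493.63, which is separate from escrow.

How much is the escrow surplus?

Hazard insurance — $1,394.52
County property tax — $2,226.60 × 4 = $8,906.40
Flood insurance — $658.80
Combined annual = $1,394.52 + $8,906.40 + $658.80 = $10,959.72
Monthly escrow = $10,959.72 / 12 = $913.31
Required reserve = 2 × $913.31 = $1,826.62
Excess over cushion: $2,046.54 − $1,826.62 = $219.92

$219.92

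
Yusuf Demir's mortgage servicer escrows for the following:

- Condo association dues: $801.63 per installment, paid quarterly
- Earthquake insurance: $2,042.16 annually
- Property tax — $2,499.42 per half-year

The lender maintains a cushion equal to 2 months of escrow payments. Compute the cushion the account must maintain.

Condo association dues: $801.63 × 4 = $3,206.52
Earthquake insurance: $2,042.16
Property tax: $2,499.42 × 2 = $4,998.84
Yearly total = $3,206.52 + $2,042.16 + $4,998.84 = $10,247.52
Base monthly escrow = $10,247.52 / 12 = $853.96
Reserve = 2 × $853.96 = $1,707.92

$1,707.92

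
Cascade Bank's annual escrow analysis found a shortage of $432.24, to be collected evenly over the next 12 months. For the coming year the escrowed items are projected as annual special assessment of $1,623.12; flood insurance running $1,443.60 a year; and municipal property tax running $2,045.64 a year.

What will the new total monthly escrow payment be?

$462.05

Special assessment: $1,623.12 per year
Flood insurance: $1,443.60 per year
Municipal property tax: $2,045.64 per year
Total annual escrow = $1,623.12 + $1,443.60 + $2,045.64 = $5,112.36
Monthly = $5,112.36 / 12 = $426.03
Monthly shortage recovery: $432.24 / 12 = $36.02
Adjusted monthly = $426.03 + $36.02 = $462.05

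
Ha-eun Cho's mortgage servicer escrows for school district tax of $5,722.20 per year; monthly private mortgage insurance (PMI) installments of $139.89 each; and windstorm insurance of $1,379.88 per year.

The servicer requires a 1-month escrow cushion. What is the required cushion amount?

$731.73

School district tax = $5,722.20/yr
Private mortgage insurance (PMI) = $139.89 × 12 = $1,678.68/yr
Windstorm insurance = $1,379.88/yr
Combined annual = $8,780.76
Per month = $8,780.76 ÷ 12 = $731.73
Reserve = 1 × $731.73 = $731.73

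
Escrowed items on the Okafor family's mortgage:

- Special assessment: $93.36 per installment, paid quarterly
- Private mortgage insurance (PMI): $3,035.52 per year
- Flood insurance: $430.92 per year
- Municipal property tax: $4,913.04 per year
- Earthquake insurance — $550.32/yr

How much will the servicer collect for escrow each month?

Special assessment: $93.36 × 4 = $373.44/yr
Private mortgage insurance (PMI): $3,035.52/yr
Flood insurance: $430.92/yr
Municipal property tax: $4,913.04/yr
Earthquake insurance: $550.32/yr
Combined annual = $9,303.24
Monthly escrow = $9,303.24 / 12 = $775.27

$775.27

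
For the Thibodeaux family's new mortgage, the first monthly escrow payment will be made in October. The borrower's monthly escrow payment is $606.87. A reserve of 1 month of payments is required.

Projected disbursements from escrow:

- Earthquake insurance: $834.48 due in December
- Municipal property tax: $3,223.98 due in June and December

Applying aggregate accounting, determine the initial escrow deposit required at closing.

Cushion = 1 × $606.87 = $606.87
Trial balance (start $0, +$606.87 each month, − disbursements):
  Oct: +$606.87 → $606.87
  Nov: +$606.87 → $1,213.74
  Dec: +$606.87 − $4,058.46 → -$2,237.85
  Jan: +$606.87 → -$1,630.98
  Feb: +$606.87 → -$1,024.11
  Mar: +$606.87 → -$417.24
  Apr: +$606.87 → $189.63
  May: +$606.87 → $796.50
  Jun: +$606.87 − $3,223.98 → -$1,820.61
  Jul: +$606.87 → -$1,213.74
  Aug: +$606.87 → -$606.87
  Sep: +$606.87 → $0.00
Lowest trial balance = -$2,237.85 (Dec)
Initial deposit = cushion − low point = $606.87 − (-$2,237.85) = $2,844.72

$2,844.72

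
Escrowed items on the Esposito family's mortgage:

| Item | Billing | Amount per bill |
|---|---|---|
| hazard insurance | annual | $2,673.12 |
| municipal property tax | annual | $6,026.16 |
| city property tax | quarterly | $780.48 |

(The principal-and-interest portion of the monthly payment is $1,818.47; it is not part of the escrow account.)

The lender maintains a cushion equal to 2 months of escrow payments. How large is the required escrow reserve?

Hazard insurance = $2,673.12/yr
Municipal property tax = $6,026.16/yr
City property tax = $780.48 × 4 = $3,121.92/yr
Total per year = $11,821.20
Per month = $11,821.20 ÷ 12 = $985.10
Reserve = 2 × $985.10 = $1,970.20

$1,970.20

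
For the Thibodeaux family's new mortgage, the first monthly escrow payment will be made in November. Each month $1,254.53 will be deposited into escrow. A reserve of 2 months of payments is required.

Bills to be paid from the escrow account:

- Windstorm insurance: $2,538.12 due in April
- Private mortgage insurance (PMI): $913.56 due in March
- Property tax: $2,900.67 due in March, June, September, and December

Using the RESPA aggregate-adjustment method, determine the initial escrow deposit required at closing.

Cushion = 2 × $1,254.53 = $2,509.06
Trial balance (start $0, +$1,254.53 each month, − disbursements):
  Nov: +$1,254.53 → $1,254.53
  Dec: +$1,254.53 − $2,900.67 → -$391.61
  Jan: +$1,254.53 → $862.92
  Feb: +$1,254.53 → $2,117.45
  Mar: +$1,254.53 − $3,814.23 → -$442.25
  Apr: +$1,254.53 − $2,538.12 → -$1,725.84
  May: +$1,254.53 → -$471.31
  Jun: +$1,254.53 − $2,900.67 → -$2,117.45
  Jul: +$1,254.53 → -$862.92
  Aug: +$1,254.53 → $391.61
  Sep: +$1,254.53 − $2,900.67 → -$1,254.53
  Oct: +$1,254.53 → $0.00
Lowest trial balance = -$2,117.45 (Jun)
Initial deposit = cushion − low point = $2,509.06 − (-$2,117.45) = $4,626.51

$4,626.51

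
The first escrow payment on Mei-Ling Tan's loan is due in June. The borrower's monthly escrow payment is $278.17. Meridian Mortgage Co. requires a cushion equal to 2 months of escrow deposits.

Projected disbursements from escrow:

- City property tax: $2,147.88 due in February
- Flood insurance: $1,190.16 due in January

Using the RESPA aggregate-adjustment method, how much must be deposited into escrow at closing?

$1,390.85

Cushion = 2 × $278.17 = $556.34
Trial balance (start $0, +$278.17 each month, − disbursements):
  Jun: +$278.17 → $278.17
  Jul: +$278.17 → $556.34
  Aug: +$278.17 → $834.51
  Sep: +$278.17 → $1,112.68
  Oct: +$278.17 → $1,390.85
  Nov: +$278.17 → $1,669.02
  Dec: +$278.17 → $1,947.19
  Jan: +$278.17 − $1,190.16 → $1,035.20
  Feb: +$278.17 − $2,147.88 → -$834.51
  Mar: +$278.17 → -$556.34
  Apr: +$278.17 → -$278.17
  May: +$278.17 → $0.00
Lowest trial balance = -$834.51 (Feb)
Initial deposit = cushion − low point = $556.34 − (-$834.51) = $1,390.85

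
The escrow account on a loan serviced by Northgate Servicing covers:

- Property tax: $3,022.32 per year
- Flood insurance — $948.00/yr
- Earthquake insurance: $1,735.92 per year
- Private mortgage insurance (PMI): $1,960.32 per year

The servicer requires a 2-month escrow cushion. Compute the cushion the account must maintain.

Property tax: $3,022.32 per year
Flood insurance: $948.00 per year
Earthquake insurance: $1,735.92 per year
Private mortgage insurance (PMI): $1,960.32 per year
Yearly total = $3,022.32 + $948.00 + $1,735.92 + $1,960.32 = $7,666.56
Monthly = $7,666.56 / 12 = $638.88
Required cushion = 2 × $638.88 = $1,277.76

$1,277.76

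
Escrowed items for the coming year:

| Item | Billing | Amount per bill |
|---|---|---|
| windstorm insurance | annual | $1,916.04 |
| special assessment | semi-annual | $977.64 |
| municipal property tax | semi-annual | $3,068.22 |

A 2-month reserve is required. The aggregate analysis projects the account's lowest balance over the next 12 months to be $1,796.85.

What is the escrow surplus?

$128.89

Windstorm insurance — $1,916.04
Special assessment — $977.64 × 2 = $1,955.28
Municipal property tax — $3,068.22 × 2 = $6,136.44
Total annual escrow = $1,916.04 + $1,955.28 + $6,136.44 = $10,007.76
Monthly = $10,007.76 / 12 = $833.98
Required cushion = 2 × $833.98 = $1,667.96
Excess over cushion: $1,796.85 − $1,667.96 = $128.89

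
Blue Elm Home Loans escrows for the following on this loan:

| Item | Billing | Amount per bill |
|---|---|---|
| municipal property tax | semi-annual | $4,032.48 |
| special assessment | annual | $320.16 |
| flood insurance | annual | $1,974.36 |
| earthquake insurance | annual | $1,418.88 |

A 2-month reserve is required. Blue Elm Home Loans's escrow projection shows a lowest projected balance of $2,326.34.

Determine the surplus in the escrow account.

Municipal property tax: $4,032.48 × 2 = $8,064.96/yr
Special assessment: $320.16/yr
Flood insurance: $1,974.36/yr
Earthquake insurance: $1,418.88/yr
Total per year = $11,778.36
Base monthly escrow = $11,778.36 / 12 = $981.53
Required reserve = 2 × $981.53 = $1,963.06
Surplus = $2,326.34 − $1,963.06 = $363.28

$363.28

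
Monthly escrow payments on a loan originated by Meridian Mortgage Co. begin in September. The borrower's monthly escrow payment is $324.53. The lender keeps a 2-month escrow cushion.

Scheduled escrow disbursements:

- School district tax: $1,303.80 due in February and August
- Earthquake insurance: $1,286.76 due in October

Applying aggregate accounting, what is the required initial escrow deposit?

$1,292.44

Cushion = 2 × $324.53 = $649.06
Trial balance (start $0, +$324.53 each month, − disbursements):
  Sep: +$324.53 → $324.53
  Oct: +$324.53 − $1,286.76 → -$637.70
  Nov: +$324.53 → -$313.17
  Dec: +$324.53 → $11.36
  Jan: +$324.53 → $335.89
  Feb: +$324.53 − $1,303.80 → -$643.38
  Mar: +$324.53 → -$318.85
  Apr: +$324.53 → $5.68
  May: +$324.53 → $330.21
  Jun: +$324.53 → $654.74
  Jul: +$324.53 → $979.27
  Aug: +$324.53 − $1,303.80 → $0.00
Lowest trial balance = -$643.38 (Feb)
Initial deposit = cushion − low point = $649.06 − (-$643.38) = $1,292.44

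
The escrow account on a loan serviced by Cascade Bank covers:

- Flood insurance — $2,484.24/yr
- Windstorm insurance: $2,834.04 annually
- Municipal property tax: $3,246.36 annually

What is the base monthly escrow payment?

Flood insurance — $2,484.24 annually
Windstorm insurance — $2,834.04 annually
Municipal property tax — $3,246.36 annually
Annual escrow total = $8,564.64
Base monthly escrow = $8,564.64 / 12 = $713.72

$713.72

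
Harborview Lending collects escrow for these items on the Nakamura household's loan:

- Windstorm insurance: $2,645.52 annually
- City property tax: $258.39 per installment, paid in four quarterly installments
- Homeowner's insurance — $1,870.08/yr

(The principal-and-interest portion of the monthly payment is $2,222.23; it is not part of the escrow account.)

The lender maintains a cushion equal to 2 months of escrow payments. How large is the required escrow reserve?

Windstorm insurance: $2,645.52 per year
City property tax: $258.39 × 4 = $1,033.56 per year
Homeowner's insurance: $1,870.08 per year
Yearly total = $5,549.16
Monthly escrow = $5,549.16 / 12 = $462.43
Reserve = 2 × $462.43 = $924.86

$924.86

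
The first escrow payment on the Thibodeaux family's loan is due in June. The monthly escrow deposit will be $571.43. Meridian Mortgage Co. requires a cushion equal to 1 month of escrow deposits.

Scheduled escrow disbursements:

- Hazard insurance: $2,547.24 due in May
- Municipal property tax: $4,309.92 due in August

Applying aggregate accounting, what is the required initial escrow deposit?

Cushion = 1 × $571.43 = $571.43
Trial balance (start $0, +$571.43 each month, − disbursements):
  Jun: +$571.43 → $571.43
  Jul: +$571.43 → $1,142.86
  Aug: +$571.43 − $4,309.92 → -$2,595.63
  Sep: +$571.43 → -$2,024.20
  Oct: +$571.43 → -$1,452.77
  Nov: +$571.43 → -$881.34
  Dec: +$571.43 → -$309.91
  Jan: +$571.43 → $261.52
  Feb: +$571.43 → $832.95
  Mar: +$571.43 → $1,404.38
  Apr: +$571.43 → $1,975.81
  May: +$571.43 − $2,547.24 → $0.00
Lowest trial balance = -$2,595.63 (Aug)
Initial deposit = cushion − low point = $571.43 − (-$2,595.63) = $3,167.06

$3,167.06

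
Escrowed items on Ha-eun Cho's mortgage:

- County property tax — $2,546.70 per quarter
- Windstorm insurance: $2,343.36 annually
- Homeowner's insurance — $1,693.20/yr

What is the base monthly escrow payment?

$1,185.28

County property tax — $2,546.70 × 4 = $10,186.80
Windstorm insurance — $2,343.36
Homeowner's insurance — $1,693.20
Total per year = $14,223.36
Monthly = $14,223.36 ÷ 12 = $1,185.28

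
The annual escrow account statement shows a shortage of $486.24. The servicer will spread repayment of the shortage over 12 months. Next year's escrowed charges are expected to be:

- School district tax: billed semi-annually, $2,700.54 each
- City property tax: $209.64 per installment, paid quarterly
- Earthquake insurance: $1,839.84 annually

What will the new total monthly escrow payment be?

School district tax = $2,700.54 × 2 = $5,401.08/yr
City property tax = $209.64 × 4 = $838.56/yr
Earthquake insurance = $1,839.84/yr
Yearly total = $8,079.48
Monthly = $8,079.48 ÷ 12 = $673.29
Shortage spread = $486.24 / 12 = $40.52/mo
Adjusted monthly = $673.29 + $40.52 = $713.81

$713.81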